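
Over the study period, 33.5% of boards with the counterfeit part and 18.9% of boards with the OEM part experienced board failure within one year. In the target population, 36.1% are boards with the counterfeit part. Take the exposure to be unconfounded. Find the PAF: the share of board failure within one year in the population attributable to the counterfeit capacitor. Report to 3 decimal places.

PAF ≈ 0.218

p₁ = 0.335, p₀ = 0.189.
Overall risk P(Y=1) = π·p₁ + (1−π)·p₀ = 0.361×0.335 + 0.639×0.189 = 0.24171.
Under exogeneity, PAF = [P(Y=1) − p₀] / P(Y=1).
PAF = (0.24171 − 0.189) / 0.24171 ≈ 0.2181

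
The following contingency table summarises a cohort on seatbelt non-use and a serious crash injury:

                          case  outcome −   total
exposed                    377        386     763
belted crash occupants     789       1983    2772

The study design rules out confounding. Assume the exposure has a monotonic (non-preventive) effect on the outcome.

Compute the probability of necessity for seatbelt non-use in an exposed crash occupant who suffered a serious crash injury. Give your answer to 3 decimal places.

PN ≈ 0.424

p₁ = P(outcome | exposed) = 377/763 = 0.4941
p₀ = P(outcome | unexposed) = 789/2772 = 0.28463
Under exogeneity and monotonicity, PN = (p₁ − p₀)/p₁.
PN = (0.4941 − 0.28463) / 0.4941 ≈ 0.4239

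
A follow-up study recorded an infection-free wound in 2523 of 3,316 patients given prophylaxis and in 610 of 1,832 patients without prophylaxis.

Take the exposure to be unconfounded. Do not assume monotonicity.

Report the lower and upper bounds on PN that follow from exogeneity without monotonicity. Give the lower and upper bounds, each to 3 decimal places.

p₁ = P(outcome | exposed) = 2523/3316 = 0.76086
p₀ = P(outcome | unexposed) = 610/1832 = 0.33297
Under exogeneity alone the bounds on PN are max{0,(p₁−p₀)/p₁} ≤ PN ≤ min{1,(1−p₀)/p₁}.
  lower = (p₁ − p₀)/p₁ = 0.42789 / 0.76086 ≈ 0.5624
  upper = min{1, (1 − p₀)/p₁} = 0.66703 / 0.76086 ≈ 0.8767

0.562 ≤ PN ≤ 0.877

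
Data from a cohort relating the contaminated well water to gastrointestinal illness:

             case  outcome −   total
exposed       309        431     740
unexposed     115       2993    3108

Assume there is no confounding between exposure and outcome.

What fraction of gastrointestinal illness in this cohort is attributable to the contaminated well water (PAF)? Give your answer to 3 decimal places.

PAF ≈ 0.664

p₁ = P(outcome | exposed) = 309/740 = 0.41757
p₀ = P(outcome | unexposed) = 115/3108 = 0.037001
Exposure prevalence π = 740/3848 = 0.19231; overall risk P(Y=1) = 0.11019.
Under exogeneity, PAF = [P(Y=1) − p₀]/P(Y=1).
PAF = (0.11019 − 0.037001) / 0.11019 ≈ 0.6642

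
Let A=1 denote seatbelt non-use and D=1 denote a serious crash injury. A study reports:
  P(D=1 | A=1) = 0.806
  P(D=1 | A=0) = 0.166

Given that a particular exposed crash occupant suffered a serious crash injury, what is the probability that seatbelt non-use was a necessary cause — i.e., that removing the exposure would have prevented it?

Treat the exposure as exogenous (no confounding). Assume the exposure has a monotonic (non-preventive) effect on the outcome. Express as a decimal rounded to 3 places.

Let p₁ = 0.806, p₀ = 0.166.
Under exogeneity and monotonicity, PN = (p₁ − p₀) / p₁.
PN = (0.806 − 0.166) / 0.806 = 0.64 / 0.806 ≈ 0.7940

PN ≈ 0.794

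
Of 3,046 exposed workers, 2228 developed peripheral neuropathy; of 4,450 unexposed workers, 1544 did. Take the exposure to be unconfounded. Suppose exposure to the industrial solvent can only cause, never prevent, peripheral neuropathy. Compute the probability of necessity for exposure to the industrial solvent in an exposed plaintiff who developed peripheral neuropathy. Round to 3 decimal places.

PN ≈ 0.526

p₁ = P(outcome | exposed) = 2228/3046 = 0.73145
p₀ = P(outcome | unexposed) = 1544/4450 = 0.34697
Under exogeneity and monotonicity, PN = (p₁ − p₀) / p₁.
PN = (0.73145 − 0.34697) / 0.73145 = 0.38448 / 0.73145 ≈ 0.5256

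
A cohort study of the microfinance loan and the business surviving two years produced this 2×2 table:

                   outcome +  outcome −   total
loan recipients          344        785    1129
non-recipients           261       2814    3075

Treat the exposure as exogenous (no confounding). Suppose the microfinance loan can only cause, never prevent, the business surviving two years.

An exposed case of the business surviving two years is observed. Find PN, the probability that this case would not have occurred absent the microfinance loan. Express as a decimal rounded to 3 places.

PN ≈ 0.721

p₁ = P(outcome | exposed) = 344/1129 = 0.30469
p₀ = P(outcome | unexposed) = 261/3075 = 0.084878
Under exogeneity and monotonicity, PN = (p₁ − p₀)/p₁.
PN = (0.30469 − 0.084878) / 0.30469 ≈ 0.7214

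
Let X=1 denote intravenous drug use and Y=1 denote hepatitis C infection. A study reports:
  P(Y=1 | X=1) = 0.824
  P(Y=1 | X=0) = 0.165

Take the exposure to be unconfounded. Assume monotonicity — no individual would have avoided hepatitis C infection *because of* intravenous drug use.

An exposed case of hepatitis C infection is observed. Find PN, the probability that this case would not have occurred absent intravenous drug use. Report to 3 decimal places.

Let p₁ = 0.824, p₀ = 0.165.
Under exogeneity and monotonicity, PN = (p₁ − p₀) / p₁.
PN = (0.824 − 0.165) / 0.824 = 0.659 / 0.824 ≈ 0.7998

PN ≈ 0.800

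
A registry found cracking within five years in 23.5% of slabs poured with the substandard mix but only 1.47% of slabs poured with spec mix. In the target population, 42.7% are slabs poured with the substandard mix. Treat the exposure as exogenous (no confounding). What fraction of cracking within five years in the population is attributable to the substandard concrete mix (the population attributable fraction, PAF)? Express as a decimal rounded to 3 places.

PAF ≈ 0.865

p₁ = 0.235, p₀ = 0.0147.
Overall risk P(Y=1) = π·p₁ + (1−π)·p₀ = 0.427×0.235 + 0.573×0.0147 = 0.10877.
Under exogeneity, PAF = [P(Y=1) − p₀] / P(Y=1).
PAF = (0.10877 − 0.0147) / 0.10877 ≈ 0.8649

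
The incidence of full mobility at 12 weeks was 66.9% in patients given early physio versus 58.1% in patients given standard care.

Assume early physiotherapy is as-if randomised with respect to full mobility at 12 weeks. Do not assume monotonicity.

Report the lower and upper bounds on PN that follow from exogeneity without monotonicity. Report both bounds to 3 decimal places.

0.132 ≤ PN ≤ 0.626

p₁ = 0.669, p₀ = 0.581.
Under exogeneity alone the bounds on PN are max{0,(p₁−p₀)/p₁} ≤ PN ≤ min{1,(1−p₀)/p₁}.
  lower = (p₁ − p₀)/p₁ = 0.088 / 0.669 ≈ 0.1315
  upper = min{1, (1 − p₀)/p₁} = 0.419 / 0.669 ≈ 0.6263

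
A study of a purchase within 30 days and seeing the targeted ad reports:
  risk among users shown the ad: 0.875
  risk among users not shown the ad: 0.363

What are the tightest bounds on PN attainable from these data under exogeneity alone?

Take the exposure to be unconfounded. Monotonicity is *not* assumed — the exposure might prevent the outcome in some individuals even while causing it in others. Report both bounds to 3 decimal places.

0.585 ≤ PN ≤ 0.728

Let p₁ = 0.875, p₀ = 0.363.
Under exogeneity alone the bounds on PN are max{0,(p₁−p₀)/p₁} ≤ PN ≤ min{1,(1−p₀)/p₁}.
  lower = (p₁ − p₀)/p₁ = 0.512 / 0.875 ≈ 0.5851
  upper = min{1, (1 − p₀)/p₁} = 0.637 / 0.875 ≈ 0.7280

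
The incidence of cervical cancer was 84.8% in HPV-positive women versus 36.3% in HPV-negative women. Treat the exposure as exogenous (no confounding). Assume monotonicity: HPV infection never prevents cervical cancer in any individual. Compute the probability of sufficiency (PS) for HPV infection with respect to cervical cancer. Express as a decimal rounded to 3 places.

p₁ = 0.848, p₀ = 0.363.
Under exogeneity and monotonicity, PS = (p₁ − p₀) / (1 − p₀).
PS = (0.848 − 0.363) / (1 − 0.363) = 0.485 / 0.637 ≈ 0.7614

PS ≈ 0.761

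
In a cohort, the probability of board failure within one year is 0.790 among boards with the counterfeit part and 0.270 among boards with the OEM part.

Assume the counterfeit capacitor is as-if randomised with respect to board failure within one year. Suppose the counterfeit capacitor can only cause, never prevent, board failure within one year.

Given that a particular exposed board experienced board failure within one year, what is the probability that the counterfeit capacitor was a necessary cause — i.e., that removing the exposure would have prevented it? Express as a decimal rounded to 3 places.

Let p₁ = 0.79, p₀ = 0.27.
Under exogeneity and monotonicity, PN = (p₁ − p₀) / p₁.
PN = (0.79 − 0.27) / 0.79 = 0.52 / 0.79 ≈ 0.6582

PN ≈ 0.658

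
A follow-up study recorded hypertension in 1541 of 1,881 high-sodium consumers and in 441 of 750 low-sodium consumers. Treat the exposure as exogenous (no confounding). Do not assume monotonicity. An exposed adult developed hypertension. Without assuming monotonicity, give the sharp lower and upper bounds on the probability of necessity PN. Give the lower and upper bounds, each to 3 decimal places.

0.282 ≤ PN ≤ 0.503

p₁ = P(outcome | exposed) = 1541/1881 = 0.81925
p₀ = P(outcome | unexposed) = 441/750 = 0.588
Under exogeneity alone the bounds on PN are max{0,(p₁−p₀)/p₁} ≤ PN ≤ min{1,(1−p₀)/p₁}.
  lower = (p₁ − p₀)/p₁ = 0.23125 / 0.81925 ≈ 0.2823
  upper = min{1, (1 − p₀)/p₁} = 0.412 / 0.81925 ≈ 0.5029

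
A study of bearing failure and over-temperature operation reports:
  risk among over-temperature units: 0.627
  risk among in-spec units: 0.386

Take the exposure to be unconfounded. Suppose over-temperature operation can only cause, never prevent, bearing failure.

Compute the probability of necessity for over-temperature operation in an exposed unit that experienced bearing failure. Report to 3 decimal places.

Let p₁ = 0.627, p₀ = 0.386.
Under exogeneity and monotonicity, PN = (p₁ − p₀) / p₁.
PN = (0.627 − 0.386) / 0.627 = 0.241 / 0.627 ≈ 0.3844

PN ≈ 0.384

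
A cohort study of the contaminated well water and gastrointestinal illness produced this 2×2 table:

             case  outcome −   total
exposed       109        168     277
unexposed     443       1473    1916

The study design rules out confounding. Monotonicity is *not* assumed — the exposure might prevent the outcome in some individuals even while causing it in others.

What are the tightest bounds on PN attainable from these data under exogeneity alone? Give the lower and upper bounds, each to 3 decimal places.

0.412 ≤ PN ≤ 1.000

p₁ = P(outcome | exposed) = 109/277 = 0.3935
p₀ = P(outcome | unexposed) = 443/1916 = 0.23121
Under exogeneity alone the bounds on PN are max{0,(p₁−p₀)/p₁} ≤ PN ≤ min{1,(1−p₀)/p₁}.
  lower = (p₁ − p₀)/p₁ = 0.16229 / 0.3935 ≈ 0.4124
  upper = min{1, (1 − p₀)/p₁} = 0.76879 / 0.3935 ≈ 1.9537 → capped at 1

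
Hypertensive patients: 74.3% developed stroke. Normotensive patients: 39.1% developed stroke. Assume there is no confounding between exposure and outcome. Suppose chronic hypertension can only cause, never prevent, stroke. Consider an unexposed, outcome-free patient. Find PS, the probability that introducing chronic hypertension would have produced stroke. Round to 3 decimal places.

p₁ = 0.743, p₀ = 0.391.
Under exogeneity and monotonicity, PS = (p₁ − p₀) / (1 − p₀).
PS = (0.743 − 0.391) / (1 − 0.391) = 0.352 / 0.609 ≈ 0.5780

PS ≈ 0.578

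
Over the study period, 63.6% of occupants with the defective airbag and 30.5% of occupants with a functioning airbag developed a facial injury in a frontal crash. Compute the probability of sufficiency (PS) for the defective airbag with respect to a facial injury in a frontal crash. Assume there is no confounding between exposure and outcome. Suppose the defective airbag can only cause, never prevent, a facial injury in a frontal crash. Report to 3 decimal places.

p₁ = 0.636, p₀ = 0.305.
Under exogeneity and monotonicity, PS = (p₁ − p₀) / (1 − p₀).
PS = (0.636 − 0.305) / (1 − 0.305) = 0.331 / 0.695 ≈ 0.4763

PS ≈ 0.476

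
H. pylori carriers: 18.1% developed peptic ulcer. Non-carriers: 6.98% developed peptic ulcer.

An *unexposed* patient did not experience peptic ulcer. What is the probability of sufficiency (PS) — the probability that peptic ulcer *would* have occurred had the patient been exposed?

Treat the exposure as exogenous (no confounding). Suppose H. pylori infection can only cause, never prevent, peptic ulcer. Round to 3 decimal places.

PS ≈ 0.120

p₁ = 0.181, p₀ = 0.0698.
Under exogeneity and monotonicity, PS = (p₁ − p₀) / (1 − p₀).
PS = (0.181 − 0.0698) / (1 − 0.0698) = 0.1112 / 0.9302 ≈ 0.1195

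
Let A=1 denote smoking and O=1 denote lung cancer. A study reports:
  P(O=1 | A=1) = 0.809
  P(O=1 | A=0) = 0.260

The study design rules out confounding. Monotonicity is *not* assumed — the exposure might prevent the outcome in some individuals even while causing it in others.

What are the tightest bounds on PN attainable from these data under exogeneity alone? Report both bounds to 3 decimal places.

0.679 ≤ PN ≤ 0.915

Let p₁ = 0.809, p₀ = 0.26.
Under exogeneity alone the bounds on PN are max{0,(p₁−p₀)/p₁} ≤ PN ≤ min{1,(1−p₀)/p₁}.
  lower = (p₁ − p₀)/p₁ = 0.549 / 0.809 ≈ 0.6786
  upper = min{1, (1 − p₀)/p₁} = 0.74 / 0.809 ≈ 0.9147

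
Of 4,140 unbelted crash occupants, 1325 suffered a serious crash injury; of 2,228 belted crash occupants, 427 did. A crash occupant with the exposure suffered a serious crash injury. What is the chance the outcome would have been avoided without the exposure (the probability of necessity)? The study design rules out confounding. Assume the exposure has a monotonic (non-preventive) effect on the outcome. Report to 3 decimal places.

PN ≈ 0.401

p₁ = P(outcome | exposed) = 1325/4140 = 0.32005
p₀ = P(outcome | unexposed) = 427/2228 = 0.19165
Under exogeneity and monotonicity, PN = (p₁ − p₀) / p₁.
PN = (0.32005 − 0.19165) / 0.32005 = 0.1284 / 0.32005 ≈ 0.4012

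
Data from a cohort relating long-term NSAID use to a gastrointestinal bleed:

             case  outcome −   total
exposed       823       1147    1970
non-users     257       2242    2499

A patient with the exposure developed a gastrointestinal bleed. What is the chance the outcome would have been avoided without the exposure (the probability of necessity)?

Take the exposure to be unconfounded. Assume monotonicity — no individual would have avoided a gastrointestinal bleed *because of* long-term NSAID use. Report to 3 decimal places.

PN ≈ 0.754

p₁ = P(outcome | exposed) = 823/1970 = 0.41777
p₀ = P(outcome | unexposed) = 257/2499 = 0.10284
Under exogeneity and monotonicity, PN = (p₁ − p₀)/p₁.
PN = (0.41777 − 0.10284) / 0.41777 ≈ 0.7538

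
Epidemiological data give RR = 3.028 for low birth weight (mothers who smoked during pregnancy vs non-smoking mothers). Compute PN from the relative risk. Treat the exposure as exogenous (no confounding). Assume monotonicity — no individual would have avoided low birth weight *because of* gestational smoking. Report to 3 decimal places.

PN ≈ 0.670

Under exogeneity and monotonicity, PN = (RR − 1) / RR = 1 − 1/RR.
PN = (3.028 − 1) / 3.028 = 2.028 / 3.028 ≈ 0.6697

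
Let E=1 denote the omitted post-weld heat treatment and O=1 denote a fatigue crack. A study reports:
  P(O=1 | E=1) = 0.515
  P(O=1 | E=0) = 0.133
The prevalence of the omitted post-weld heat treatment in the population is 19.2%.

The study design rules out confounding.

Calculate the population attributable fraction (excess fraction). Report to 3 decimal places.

Let p₁ = 0.515, p₀ = 0.133.
Overall risk P(Y=1) = π·p₁ + (1−π)·p₀ = 0.192×0.515 + 0.808×0.133 = 0.20634.
Under exogeneity, PAF = [P(Y=1) − p₀] / P(Y=1).
PAF = (0.20634 − 0.133) / 0.20634 ≈ 0.3554

PAF ≈ 0.355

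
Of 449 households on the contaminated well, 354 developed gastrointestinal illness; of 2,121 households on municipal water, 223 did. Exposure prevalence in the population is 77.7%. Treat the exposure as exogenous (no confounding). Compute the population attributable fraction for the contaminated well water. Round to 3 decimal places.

PAF ≈ 0.835

p₁ = P(outcome | exposed) = 354/449 = 0.78842
p₀ = P(outcome | unexposed) = 223/2121 = 0.10514
Overall risk P(Y=1) = π·p₁ + (1−π)·p₀ = 0.777×0.78842 + 0.223×0.10514 = 0.63605.
Under exogeneity, PAF = [P(Y=1) − p₀] / P(Y=1).
PAF = (0.63605 − 0.10514) / 0.63605 ≈ 0.8347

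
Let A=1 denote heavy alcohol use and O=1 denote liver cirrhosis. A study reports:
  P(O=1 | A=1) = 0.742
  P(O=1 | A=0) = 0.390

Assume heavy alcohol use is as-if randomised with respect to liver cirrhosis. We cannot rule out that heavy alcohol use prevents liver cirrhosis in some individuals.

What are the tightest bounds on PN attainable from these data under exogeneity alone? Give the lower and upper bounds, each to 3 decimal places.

Let p₁ = 0.742, p₀ = 0.39.
Under exogeneity alone the bounds on PN are max{0,(p₁−p₀)/p₁} ≤ PN ≤ min{1,(1−p₀)/p₁}.
  lower = (p₁ − p₀)/p₁ = 0.352 / 0.742 ≈ 0.4744
  upper = min{1, (1 − p₀)/p₁} = 0.61 / 0.742 ≈ 0.8221

0.474 ≤ PN ≤ 0.822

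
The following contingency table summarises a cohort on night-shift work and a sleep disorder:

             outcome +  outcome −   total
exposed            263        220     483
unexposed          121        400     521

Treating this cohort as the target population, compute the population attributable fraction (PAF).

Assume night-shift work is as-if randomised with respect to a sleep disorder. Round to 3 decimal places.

p₁ = P(outcome | exposed) = 263/483 = 0.54451
p₀ = P(outcome | unexposed) = 121/521 = 0.23225
Exposure prevalence π = 483/1004 = 0.48108; overall risk P(Y=1) = 0.38247.
Under exogeneity, PAF = [P(Y=1) − p₀]/P(Y=1).
PAF = (0.38247 − 0.23225) / 0.38247 ≈ 0.3928

PAF ≈ 0.393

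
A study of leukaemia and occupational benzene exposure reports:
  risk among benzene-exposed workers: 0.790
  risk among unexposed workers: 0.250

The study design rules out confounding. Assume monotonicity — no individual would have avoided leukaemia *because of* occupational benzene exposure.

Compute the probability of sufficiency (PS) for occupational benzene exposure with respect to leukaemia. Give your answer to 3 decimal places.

Let p₁ = 0.79, p₀ = 0.25.
Under exogeneity and monotonicity, PS = (p₁ − p₀) / (1 − p₀).
PS = (0.79 − 0.25) / (1 − 0.25) = 0.54 / 0.75 ≈ 0.7200

PS ≈ 0.720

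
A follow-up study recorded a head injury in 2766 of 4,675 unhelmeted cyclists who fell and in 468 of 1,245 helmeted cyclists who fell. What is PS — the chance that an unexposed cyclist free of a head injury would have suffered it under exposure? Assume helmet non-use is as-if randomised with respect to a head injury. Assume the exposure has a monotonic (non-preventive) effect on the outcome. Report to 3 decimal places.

PS ≈ 0.346

p₁ = P(outcome | exposed) = 2766/4675 = 0.59166
p₀ = P(outcome | unexposed) = 468/1245 = 0.3759
Under exogeneity and monotonicity, PS = (p₁ − p₀) / (1 − p₀).
PS = (0.59166 − 0.3759) / (1 − 0.3759) = 0.21575 / 0.6241 ≈ 0.3457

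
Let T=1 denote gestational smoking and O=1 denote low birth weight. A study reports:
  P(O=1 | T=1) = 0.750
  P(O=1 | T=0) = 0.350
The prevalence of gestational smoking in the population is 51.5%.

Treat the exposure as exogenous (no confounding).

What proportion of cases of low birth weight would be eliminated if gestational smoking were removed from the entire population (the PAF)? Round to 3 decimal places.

Let p₁ = 0.75, p₀ = 0.35.
Overall risk P(Y=1) = π·p₁ + (1−π)·p₀ = 0.515×0.75 + 0.485×0.35 = 0.556.
Under exogeneity, PAF = [P(Y=1) − p₀] / P(Y=1).
PAF = (0.556 − 0.35) / 0.556 ≈ 0.3705

PAF ≈ 0.371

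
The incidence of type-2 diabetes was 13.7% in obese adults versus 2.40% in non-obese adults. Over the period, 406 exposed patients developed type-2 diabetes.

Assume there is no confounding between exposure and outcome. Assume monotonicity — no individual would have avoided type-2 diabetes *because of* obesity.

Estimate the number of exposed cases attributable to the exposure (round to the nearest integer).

about 335 cases

p₁ = 0.137, p₀ = 0.024.
PN = (p₁ − p₀)/p₁ = (0.137 − 0.024) / 0.137 ≈ 0.82482.
Attributable cases ≈ PN × (exposed cases) = 0.82482 × 406 ≈ 334.88.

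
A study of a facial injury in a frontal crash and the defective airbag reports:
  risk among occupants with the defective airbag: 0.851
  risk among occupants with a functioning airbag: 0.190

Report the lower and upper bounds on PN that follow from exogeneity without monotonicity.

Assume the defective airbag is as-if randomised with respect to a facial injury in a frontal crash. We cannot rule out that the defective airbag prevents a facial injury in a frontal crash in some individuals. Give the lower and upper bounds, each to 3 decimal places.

0.777 ≤ PN ≤ 0.952

Let p₁ = 0.851, p₀ = 0.19.
Under exogeneity alone the bounds on PN are max{0,(p₁−p₀)/p₁} ≤ PN ≤ min{1,(1−p₀)/p₁}.
  lower = (p₁ − p₀)/p₁ = 0.661 / 0.851 ≈ 0.7767
  upper = min{1, (1 − p₀)/p₁} = 0.81 / 0.851 ≈ 0.9518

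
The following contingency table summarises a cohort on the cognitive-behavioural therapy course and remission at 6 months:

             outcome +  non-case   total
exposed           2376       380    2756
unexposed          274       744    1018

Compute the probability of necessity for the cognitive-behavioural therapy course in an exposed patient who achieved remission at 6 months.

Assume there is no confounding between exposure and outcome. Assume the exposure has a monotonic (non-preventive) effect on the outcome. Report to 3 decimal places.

PN ≈ 0.688

p₁ = P(outcome | exposed) = 2376/2756 = 0.86212
p₀ = P(outcome | unexposed) = 274/1018 = 0.26916
Under exogeneity and monotonicity, PN = (p₁ − p₀) / p₁.
PN = (0.86212 − 0.26916) / 0.86212 = 0.59296 / 0.86212 ≈ 0.6878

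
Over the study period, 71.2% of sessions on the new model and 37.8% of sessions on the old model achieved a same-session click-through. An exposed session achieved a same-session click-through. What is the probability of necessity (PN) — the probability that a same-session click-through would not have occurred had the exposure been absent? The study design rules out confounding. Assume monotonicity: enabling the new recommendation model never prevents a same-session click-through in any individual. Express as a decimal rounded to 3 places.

PN ≈ 0.469

p₁ = 0.712, p₀ = 0.378.
Under exogeneity and monotonicity, PN = (p₁ − p₀) / p₁.
PN = (0.712 − 0.378) / 0.712 = 0.334 / 0.712 ≈ 0.4691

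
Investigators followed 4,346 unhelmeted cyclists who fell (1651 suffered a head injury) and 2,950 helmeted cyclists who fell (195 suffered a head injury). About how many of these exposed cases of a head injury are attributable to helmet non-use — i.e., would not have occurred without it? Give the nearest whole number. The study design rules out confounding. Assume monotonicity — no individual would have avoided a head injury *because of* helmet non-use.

about 1364 cases

p₁ = P(outcome | exposed) = 1651/4346 = 0.37989
p₀ = P(outcome | unexposed) = 195/2950 = 0.066102
PN = (p₁ − p₀)/p₁ = (0.37989 − 0.066102) / 0.37989 ≈ 0.82600.
Attributable cases ≈ PN × (exposed cases) = 0.82600 × 1651 ≈ 1363.72.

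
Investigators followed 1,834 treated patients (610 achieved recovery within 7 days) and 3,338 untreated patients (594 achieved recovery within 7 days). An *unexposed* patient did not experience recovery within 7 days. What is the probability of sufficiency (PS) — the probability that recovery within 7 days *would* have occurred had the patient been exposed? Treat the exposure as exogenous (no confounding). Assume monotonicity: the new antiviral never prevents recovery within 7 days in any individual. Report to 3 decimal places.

p₁ = P(outcome | exposed) = 610/1834 = 0.33261
p₀ = P(outcome | unexposed) = 594/3338 = 0.17795
Under exogeneity and monotonicity, PS = (p₁ − p₀) / (1 − p₀).
PS = (0.33261 − 0.17795) / (1 − 0.17795) = 0.15466 / 0.82205 ≈ 0.1881

PS ≈ 0.188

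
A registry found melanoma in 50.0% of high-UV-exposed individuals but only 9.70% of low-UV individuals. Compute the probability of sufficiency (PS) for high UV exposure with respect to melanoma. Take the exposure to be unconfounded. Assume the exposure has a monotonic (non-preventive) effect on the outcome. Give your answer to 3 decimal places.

PS ≈ 0.446

p₁ = 0.5, p₀ = 0.097.
Under exogeneity and monotonicity, PS = (p₁ − p₀) / (1 − p₀).
PS = (0.5 − 0.097) / (1 − 0.097) = 0.403 / 0.903 ≈ 0.4463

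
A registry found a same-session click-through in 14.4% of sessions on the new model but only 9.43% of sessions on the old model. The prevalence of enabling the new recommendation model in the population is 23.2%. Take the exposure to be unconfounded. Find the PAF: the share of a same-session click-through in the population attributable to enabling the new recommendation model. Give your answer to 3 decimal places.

PAF ≈ 0.109

p₁ = 0.144, p₀ = 0.0943.
Overall risk P(Y=1) = π·p₁ + (1−π)·p₀ = 0.232×0.144 + 0.768×0.0943 = 0.10583.
Under exogeneity, PAF = [P(Y=1) − p₀] / P(Y=1).
PAF = (0.10583 − 0.0943) / 0.10583 ≈ 0.1090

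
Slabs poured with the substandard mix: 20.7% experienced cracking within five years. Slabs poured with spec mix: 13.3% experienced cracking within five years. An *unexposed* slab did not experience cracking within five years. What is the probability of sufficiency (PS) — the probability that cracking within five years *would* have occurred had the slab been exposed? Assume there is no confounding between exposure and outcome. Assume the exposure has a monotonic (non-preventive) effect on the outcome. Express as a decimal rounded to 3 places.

PS ≈ 0.085

p₁ = 0.207, p₀ = 0.133.
Under exogeneity and monotonicity, PS = (p₁ − p₀) / (1 − p₀).
PS = (0.207 − 0.133) / (1 − 0.133) = 0.074 / 0.867 ≈ 0.0854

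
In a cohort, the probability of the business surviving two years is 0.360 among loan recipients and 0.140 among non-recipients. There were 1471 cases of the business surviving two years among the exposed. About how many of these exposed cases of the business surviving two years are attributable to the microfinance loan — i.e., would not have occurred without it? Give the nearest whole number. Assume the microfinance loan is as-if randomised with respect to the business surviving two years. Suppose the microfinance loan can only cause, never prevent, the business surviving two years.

Let p₁ = 0.36, p₀ = 0.14.
PN = (p₁ − p₀)/p₁ = (0.36 − 0.14) / 0.36 ≈ 0.61111.
Attributable cases ≈ PN × (exposed cases) = 0.61111 × 1471 ≈ 898.94.

about 899 cases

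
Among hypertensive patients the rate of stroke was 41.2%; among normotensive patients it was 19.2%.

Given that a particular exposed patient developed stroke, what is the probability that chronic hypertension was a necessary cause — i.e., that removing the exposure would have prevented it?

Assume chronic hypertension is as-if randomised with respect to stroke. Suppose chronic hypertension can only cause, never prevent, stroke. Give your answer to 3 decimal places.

p₁ = 0.412, p₀ = 0.192.
Under exogeneity and monotonicity, PN = (p₁ − p₀) / p₁.
PN = (0.412 − 0.192) / 0.412 = 0.22 / 0.412 ≈ 0.5340

PN ≈ 0.534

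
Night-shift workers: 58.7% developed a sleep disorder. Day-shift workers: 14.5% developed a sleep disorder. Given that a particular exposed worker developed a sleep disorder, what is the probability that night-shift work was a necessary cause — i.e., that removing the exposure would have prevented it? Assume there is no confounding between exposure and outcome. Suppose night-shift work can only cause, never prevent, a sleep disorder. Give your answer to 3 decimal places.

PN ≈ 0.753

p₁ = 0.587, p₀ = 0.145.
Under exogeneity and monotonicity, PN = (p₁ − p₀) / p₁.
PN = (0.587 − 0.145) / 0.587 = 0.442 / 0.587 ≈ 0.7530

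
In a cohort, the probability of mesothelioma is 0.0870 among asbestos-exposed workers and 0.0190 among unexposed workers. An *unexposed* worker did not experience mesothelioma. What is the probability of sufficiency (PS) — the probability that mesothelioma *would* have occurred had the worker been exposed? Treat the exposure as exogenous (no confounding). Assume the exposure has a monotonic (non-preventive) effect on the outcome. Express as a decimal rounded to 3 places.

PS ≈ 0.069

Let p₁ = 0.087, p₀ = 0.019.
Under exogeneity and monotonicity, PS = (p₁ − p₀) / (1 − p₀).
PS = (0.087 − 0.019) / (1 − 0.019) = 0.068 / 0.981 ≈ 0.0693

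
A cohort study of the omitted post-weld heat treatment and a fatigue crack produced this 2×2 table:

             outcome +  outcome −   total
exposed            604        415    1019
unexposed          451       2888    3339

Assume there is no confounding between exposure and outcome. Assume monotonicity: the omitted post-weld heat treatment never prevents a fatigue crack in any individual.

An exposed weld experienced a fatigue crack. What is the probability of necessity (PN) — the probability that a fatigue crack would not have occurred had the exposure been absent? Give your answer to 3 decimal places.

PN ≈ 0.772

p₁ = P(outcome | exposed) = 604/1019 = 0.59274
p₀ = P(outcome | unexposed) = 451/3339 = 0.13507
Under exogeneity and monotonicity, PN = (p₁ − p₀) / p₁.
PN = (0.59274 − 0.13507) / 0.59274 = 0.45767 / 0.59274 ≈ 0.7721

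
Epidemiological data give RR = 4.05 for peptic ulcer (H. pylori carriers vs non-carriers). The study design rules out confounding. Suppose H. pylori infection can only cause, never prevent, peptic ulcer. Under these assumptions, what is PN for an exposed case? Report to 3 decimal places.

PN ≈ 0.753

Under exogeneity and monotonicity, PN = (RR − 1) / RR = 1 − 1/RR.
PN = (4.05 − 1) / 4.05 = 3.05 / 4.05 ≈ 0.7531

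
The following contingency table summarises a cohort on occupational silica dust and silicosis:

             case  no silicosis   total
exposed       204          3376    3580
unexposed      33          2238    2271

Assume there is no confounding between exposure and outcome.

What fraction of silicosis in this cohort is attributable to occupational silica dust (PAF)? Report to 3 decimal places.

p₁ = P(outcome | exposed) = 204/3580 = 0.056983
p₀ = P(outcome | unexposed) = 33/2271 = 0.014531
Exposure prevalence π = 3580/5851 = 0.61186; overall risk P(Y=1) = 0.040506.
Under exogeneity, PAF = [P(Y=1) − p₀]/P(Y=1).
PAF = (0.040506 − 0.014531) / 0.040506 ≈ 0.6413

PAF ≈ 0.641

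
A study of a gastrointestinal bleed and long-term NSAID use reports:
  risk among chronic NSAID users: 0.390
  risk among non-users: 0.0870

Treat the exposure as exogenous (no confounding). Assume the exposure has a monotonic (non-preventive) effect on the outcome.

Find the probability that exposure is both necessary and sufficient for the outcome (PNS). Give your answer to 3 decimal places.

Let p₁ = 0.39, p₀ = 0.087.
Under exogeneity and monotonicity, PNS = p₁ − p₀.
PNS = 0.39 − 0.087 = 0.303

PNS ≈ 0.303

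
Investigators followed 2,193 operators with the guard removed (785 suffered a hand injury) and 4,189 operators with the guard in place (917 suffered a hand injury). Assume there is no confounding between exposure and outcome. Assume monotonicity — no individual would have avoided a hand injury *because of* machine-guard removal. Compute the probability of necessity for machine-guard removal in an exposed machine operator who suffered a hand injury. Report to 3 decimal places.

PN ≈ 0.388

p₁ = P(outcome | exposed) = 785/2193 = 0.35796
p₀ = P(outcome | unexposed) = 917/4189 = 0.21891
Under exogeneity and monotonicity, PN = (p₁ − p₀) / p₁.
PN = (0.35796 − 0.21891) / 0.35796 = 0.13905 / 0.35796 ≈ 0.3885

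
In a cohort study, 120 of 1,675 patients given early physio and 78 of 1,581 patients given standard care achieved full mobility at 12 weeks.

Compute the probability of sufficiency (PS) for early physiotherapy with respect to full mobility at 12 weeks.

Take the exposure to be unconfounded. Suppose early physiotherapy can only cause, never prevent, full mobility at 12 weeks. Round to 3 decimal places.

PS ≈ 0.023

p₁ = P(outcome | exposed) = 120/1675 = 0.071642
p₀ = P(outcome | unexposed) = 78/1581 = 0.049336
Under exogeneity and monotonicity, PS = (p₁ − p₀) / (1 − p₀).
PS = (0.071642 − 0.049336) / (1 − 0.049336) = 0.022306 / 0.95066 ≈ 0.0235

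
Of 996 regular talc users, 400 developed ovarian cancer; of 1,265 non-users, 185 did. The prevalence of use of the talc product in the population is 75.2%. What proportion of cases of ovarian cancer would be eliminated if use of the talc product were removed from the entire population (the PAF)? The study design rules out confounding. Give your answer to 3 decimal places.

p₁ = P(outcome | exposed) = 400/996 = 0.40161
p₀ = P(outcome | unexposed) = 185/1265 = 0.14625
Overall risk P(Y=1) = π·p₁ + (1−π)·p₀ = 0.752×0.40161 + 0.248×0.14625 = 0.33828.
Under exogeneity, PAF = [P(Y=1) − p₀] / P(Y=1).
PAF = (0.33828 − 0.14625) / 0.33828 ≈ 0.5677

PAF ≈ 0.568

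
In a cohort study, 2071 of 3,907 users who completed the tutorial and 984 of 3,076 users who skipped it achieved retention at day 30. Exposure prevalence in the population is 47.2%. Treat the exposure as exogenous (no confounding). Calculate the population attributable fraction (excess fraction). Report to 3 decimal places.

p₁ = P(outcome | exposed) = 2071/3907 = 0.53007
p₀ = P(outcome | unexposed) = 984/3076 = 0.3199
Overall risk P(Y=1) = π·p₁ + (1−π)·p₀ = 0.472×0.53007 + 0.528×0.3199 = 0.4191.
Under exogeneity, PAF = [P(Y=1) − p₀] / P(Y=1).
PAF = (0.4191 − 0.3199) / 0.4191 ≈ 0.2367

PAF ≈ 0.237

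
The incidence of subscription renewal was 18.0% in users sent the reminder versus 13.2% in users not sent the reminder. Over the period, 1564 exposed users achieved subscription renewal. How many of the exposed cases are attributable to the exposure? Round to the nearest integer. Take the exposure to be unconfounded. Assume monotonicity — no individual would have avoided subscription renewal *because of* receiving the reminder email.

about 417 cases

p₁ = 0.18, p₀ = 0.132.
PN = (p₁ − p₀)/p₁ = (0.18 − 0.132) / 0.18 ≈ 0.26667.
Attributable cases ≈ PN × (exposed cases) = 0.26667 × 1564 ≈ 417.07.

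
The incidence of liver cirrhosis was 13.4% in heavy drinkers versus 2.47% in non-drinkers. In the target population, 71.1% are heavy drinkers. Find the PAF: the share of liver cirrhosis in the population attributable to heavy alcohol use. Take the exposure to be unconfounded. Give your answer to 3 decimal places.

PAF ≈ 0.759

p₁ = 0.134, p₀ = 0.0247.
Overall risk P(Y=1) = π·p₁ + (1−π)·p₀ = 0.711×0.134 + 0.289×0.0247 = 0.10241.
Under exogeneity, PAF = [P(Y=1) − p₀] / P(Y=1).
PAF = (0.10241 − 0.0247) / 0.10241 ≈ 0.7588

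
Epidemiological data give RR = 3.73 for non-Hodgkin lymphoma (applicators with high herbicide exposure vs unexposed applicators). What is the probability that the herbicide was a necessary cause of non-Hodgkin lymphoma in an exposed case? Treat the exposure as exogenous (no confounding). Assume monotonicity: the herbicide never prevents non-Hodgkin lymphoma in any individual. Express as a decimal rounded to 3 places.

PN ≈ 0.732

Under exogeneity and monotonicity, PN = (RR − 1) / RR = 1 − 1/RR.
PN = (3.73 − 1) / 3.73 = 2.73 / 3.73 ≈ 0.7319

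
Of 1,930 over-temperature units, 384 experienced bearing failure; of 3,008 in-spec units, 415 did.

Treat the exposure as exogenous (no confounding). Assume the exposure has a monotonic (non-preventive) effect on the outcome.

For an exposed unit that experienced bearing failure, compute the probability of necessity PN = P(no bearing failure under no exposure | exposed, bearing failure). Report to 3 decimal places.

PN ≈ 0.307

p₁ = P(outcome | exposed) = 384/1930 = 0.19896
p₀ = P(outcome | unexposed) = 415/3008 = 0.13797
Under exogeneity and monotonicity, PN = (p₁ − p₀) / p₁.
PN = (0.19896 − 0.13797) / 0.19896 = 0.060998 / 0.19896 ≈ 0.3066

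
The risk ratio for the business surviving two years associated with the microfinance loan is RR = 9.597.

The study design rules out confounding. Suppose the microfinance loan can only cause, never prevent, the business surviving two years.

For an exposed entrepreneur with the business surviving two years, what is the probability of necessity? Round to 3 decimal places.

PN ≈ 0.896

Under exogeneity and monotonicity, PN = (RR − 1) / RR = 1 − 1/RR.
PN = (9.597 − 1) / 9.597 = 8.597 / 9.597 ≈ 0.8958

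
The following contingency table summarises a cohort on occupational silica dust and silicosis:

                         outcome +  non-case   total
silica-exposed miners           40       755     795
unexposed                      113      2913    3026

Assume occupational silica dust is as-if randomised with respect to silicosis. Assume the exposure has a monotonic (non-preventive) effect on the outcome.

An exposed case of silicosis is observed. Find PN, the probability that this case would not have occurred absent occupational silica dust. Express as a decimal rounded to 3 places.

p₁ = P(outcome | exposed) = 40/795 = 0.050314
p₀ = P(outcome | unexposed) = 113/3026 = 0.037343
Under exogeneity and monotonicity, PN = (p₁ − p₀) / p₁.
PN = (0.050314 − 0.037343) / 0.050314 = 0.012971 / 0.050314 ≈ 0.2578

PN ≈ 0.258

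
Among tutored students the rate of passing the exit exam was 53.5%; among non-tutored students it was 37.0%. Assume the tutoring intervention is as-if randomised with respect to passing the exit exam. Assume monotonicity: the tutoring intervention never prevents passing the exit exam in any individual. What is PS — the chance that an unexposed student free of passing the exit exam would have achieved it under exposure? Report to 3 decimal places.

p₁ = 0.535, p₀ = 0.37.
Under exogeneity and monotonicity, PS = (p₁ − p₀) / (1 − p₀).
PS = (0.535 − 0.37) / (1 − 0.37) = 0.165 / 0.63 ≈ 0.2619

PS ≈ 0.262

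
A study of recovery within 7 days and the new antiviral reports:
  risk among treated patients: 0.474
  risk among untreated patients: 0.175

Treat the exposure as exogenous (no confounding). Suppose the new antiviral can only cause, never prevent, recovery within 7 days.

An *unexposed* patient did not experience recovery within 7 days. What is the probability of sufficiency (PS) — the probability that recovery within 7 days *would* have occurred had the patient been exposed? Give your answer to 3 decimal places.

Let p₁ = 0.474, p₀ = 0.175.
Under exogeneity and monotonicity, PS = (p₁ − p₀) / (1 − p₀).
PS = (0.474 − 0.175) / (1 − 0.175) = 0.299 / 0.825 ≈ 0.3624

PS ≈ 0.362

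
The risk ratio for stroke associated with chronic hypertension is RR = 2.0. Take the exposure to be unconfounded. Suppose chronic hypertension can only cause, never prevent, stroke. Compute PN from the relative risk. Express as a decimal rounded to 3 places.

Under exogeneity and monotonicity, PN = (RR − 1) / RR = 1 − 1/RR.
PN = (2.0 − 1) / 2.0 = 1 / 2.0 ≈ 0.5000

PN ≈ 0.500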